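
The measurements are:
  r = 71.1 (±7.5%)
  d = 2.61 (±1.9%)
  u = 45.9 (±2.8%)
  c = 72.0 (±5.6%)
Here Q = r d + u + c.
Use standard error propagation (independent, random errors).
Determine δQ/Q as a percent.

4.93%

Let p = r·d = 186. δp/p = √((1·δr/r)² + (1·δd/d)²) = √(0.00562 + 0.000361) = 0.0774, so δp = 14.4.
Q = p + u + c: δQ = √(δp² + δu² + δc²) = √(206 + 1.65 + 16.3) = 15.0
Q = 303, so δQ/Q = 15.0/303 = 0.0493.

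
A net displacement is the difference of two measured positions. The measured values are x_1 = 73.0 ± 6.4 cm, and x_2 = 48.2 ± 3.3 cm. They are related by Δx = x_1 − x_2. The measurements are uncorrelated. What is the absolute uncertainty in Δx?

Each term contributes (cᵢ δxᵢ)² to (δΔx)²:
  (δx_1)² = 41.0;  (δx_2)² = 10.9
δΔx = √(51.9) = 7.20 cm

7.20 cm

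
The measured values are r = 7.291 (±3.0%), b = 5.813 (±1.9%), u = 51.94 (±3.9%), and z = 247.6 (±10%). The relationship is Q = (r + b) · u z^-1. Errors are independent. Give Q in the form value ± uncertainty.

2.749 ± 0.299

Let w = r + b = 13.10. δw = √(δr² + δb²) = √(0.0478 + 0.0122) = 0.245, so δw/w = 0.0187.
Q is then a monomial in w, u, z:
δQ/Q = √((δw/w)² + (1·δu/u)² + (-1·δz/z)²) = √(0.000350 + 0.00152 + 0.0100) = 0.109
Q = 2.749, so δQ = 0.109 × 2.749 = 0.299.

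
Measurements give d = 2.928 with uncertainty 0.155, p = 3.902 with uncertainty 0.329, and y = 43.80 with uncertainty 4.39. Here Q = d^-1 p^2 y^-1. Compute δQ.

0.0241

Q is a product of powers, so relative uncertainties combine in quadrature:
  (-1·δd/d)² = (-1×0.0529)² = 0.00280;  (2·δp/p)² = (2×0.0843)² = 0.0284;  (-1·δy/y)² = (-1×0.100)² = 0.0100
δQ/Q = √(0.0413) = 0.203
Q = 0.1187, so δQ = 0.203 × 0.1187 = 0.0241.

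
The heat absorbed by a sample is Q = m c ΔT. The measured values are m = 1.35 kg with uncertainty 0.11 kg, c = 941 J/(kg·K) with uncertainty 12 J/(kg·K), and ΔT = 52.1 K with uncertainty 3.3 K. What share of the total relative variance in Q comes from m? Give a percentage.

61.4%

(δQ/Q)² = (1·δm/m)² + (1·δc/c)² + (1·δΔT/ΔT)²
  m term: (1×0.0815)² = 0.00664
  c term: (1×0.0128)² = 0.000163
  ΔT term: (1×0.0633)² = 0.00401
Total = 0.0108. Share from m = 0.00664/0.0108 = 0.614.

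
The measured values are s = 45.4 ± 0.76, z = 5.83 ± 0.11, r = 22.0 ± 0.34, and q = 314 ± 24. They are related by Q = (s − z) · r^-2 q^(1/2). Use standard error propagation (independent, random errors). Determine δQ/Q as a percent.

Let u = s − z = 39.6. δu = √(δs² + δz²) = √(0.578 + 0.0121) = 0.768, so δu/u = 0.0194.
Q is then a monomial in u, r, q:
δQ/Q = √((δu/u)² + (-2·δr/r)² + (½·δq/q)²) = √(0.000377 + 0.000955 + 0.00146) = 0.0528

5.28%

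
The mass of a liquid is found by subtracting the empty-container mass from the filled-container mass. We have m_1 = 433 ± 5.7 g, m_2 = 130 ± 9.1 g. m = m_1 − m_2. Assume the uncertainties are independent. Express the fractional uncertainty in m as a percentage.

Sums and differences: (δm)² = Σ (cᵢ δxᵢ)².
  (δm_1)² = 32.5;  (δm_2)² = 82.8
δm = √(115) = 10.7 g
m = 303 g, so δm/m = 10.7/303 = 0.0354.

3.54%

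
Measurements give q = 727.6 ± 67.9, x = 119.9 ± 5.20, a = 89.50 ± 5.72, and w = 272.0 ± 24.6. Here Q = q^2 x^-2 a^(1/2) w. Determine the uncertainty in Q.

Since Q is a product/quotient, work with relative uncertainties:
  (2·δq/q)² = (2×0.0933)² = 0.0348;  (-2·δx/x)² = (-2×0.0434)² = 0.00752;  (½·δa/a)² = (0.5×0.0639)² = 0.00102;  (1·δw/w)² = (1×0.0904)² = 0.00818
δQ/Q = √(0.0516) = 0.227
Q = 94760, so δQ = 0.227 × 94760 = 21500.

21500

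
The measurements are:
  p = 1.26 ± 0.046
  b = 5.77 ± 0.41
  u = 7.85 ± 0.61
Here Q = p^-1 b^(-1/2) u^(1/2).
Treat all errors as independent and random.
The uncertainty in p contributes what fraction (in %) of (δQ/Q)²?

32.5%

(δQ/Q)² = (-1·δp/p)² + (−½·δb/b)² + (½·δu/u)²
  p term: (-1×0.0365)² = 0.00133
  b term: (-0.5×0.0711)² = 0.00126
  u term: (0.5×0.0777)² = 0.00151
Total = 0.00410. Share from p = 0.00133/0.00410 = 0.325.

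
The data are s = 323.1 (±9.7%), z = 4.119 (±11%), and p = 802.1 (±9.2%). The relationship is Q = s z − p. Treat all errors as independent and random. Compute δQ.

Let w = s·z = 1331. δw/w = √((1·δs/s)² + (1·δz/z)²) = √(0.00941 + 0.0121) = 0.147, so δw = 195.
Q = w − p: δQ = √(δw² + δp²) = √(38100 + 5450) = 209

209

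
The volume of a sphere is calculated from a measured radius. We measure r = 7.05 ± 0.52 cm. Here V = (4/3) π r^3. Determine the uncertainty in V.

V ∝ r^3, so δV/V = |3| · δr/r = 3 × 0.0738 = 0.221.
V = 1470 cm^3, so δV = 0.221 × 1470 = 325 cm^3.

325 cm^3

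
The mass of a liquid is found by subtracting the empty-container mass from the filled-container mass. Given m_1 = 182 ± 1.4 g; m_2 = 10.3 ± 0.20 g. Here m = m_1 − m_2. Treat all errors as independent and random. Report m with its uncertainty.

Sums and differences: (δm)² = Σ (cᵢ δxᵢ)².
  (δm_1)² = 1.96;  (δm_2)² = 0.0400
δm = √(2.00) = 1.41 g
m = 172 g.

172 ± 1.41 g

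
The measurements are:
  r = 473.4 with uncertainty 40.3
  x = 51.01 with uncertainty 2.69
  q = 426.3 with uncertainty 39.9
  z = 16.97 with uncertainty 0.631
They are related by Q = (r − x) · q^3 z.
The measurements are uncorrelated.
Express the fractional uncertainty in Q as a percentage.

29.9%

Let u = r − x = 422.4. δu = √(δr² + δx²) = √(1620 + 7.24) = 40.4, so δu/u = 0.0956.
Q is then a monomial in u, q, z:
δQ/Q = √((δu/u)² + (3·δq/q)² + (1·δz/z)²) = √(0.00914 + 0.0788 + 0.00138) = 0.299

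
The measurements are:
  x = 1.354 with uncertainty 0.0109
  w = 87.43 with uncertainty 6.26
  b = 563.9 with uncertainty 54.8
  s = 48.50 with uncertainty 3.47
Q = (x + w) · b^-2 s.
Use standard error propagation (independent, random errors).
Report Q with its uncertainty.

0.01354 ± 0.00296

Let u = x + w = 88.78. δu = √(δx² + δw²) = √(0.000119 + 39.2) = 6.26, so δu/u = 0.0705.
Q is then a monomial in u, b, s:
δQ/Q = √((δu/u)² + (-2·δb/b)² + (1·δs/s)²) = √(0.00497 + 0.0378 + 0.00512) = 0.219
Q = 0.01354, so δQ = 0.219 × 0.01354 = 0.00296.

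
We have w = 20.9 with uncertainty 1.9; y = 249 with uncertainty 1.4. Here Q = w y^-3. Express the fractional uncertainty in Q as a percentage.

Q is a product of powers, so relative uncertainties combine in quadrature:
  (1·δw/w)² = (1×0.0909)² = 0.00826;  (-3·δy/y)² = (-3×0.00562)² = 0.000285
δQ/Q = √(0.00855) = 0.0925

9.25%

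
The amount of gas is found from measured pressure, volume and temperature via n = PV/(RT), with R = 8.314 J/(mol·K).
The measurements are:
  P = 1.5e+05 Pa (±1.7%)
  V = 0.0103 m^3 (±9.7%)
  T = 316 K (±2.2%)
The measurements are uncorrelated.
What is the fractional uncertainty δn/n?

Products/powers → add relative errors in quadrature, weighted by exponent:
  (1·δP/P)² = (1×0.0170)² = 0.000289;  (1·δV/V)² = (1×0.0970)² = 0.00941;  (-1·δT/T)² = (-1×0.0220)² = 0.000484
δn/n = √(0.0102) = 0.101

0.101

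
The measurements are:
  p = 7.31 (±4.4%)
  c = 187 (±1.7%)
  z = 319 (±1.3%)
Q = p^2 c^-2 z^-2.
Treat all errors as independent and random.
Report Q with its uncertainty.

(1.50 ± 0.147) × 10^-8

Relative error in a monomial: (δQ/Q)² = Σ (nᵢ · δxᵢ/xᵢ)².
  (2·δp/p)² = (2×0.0440)² = 0.00774;  (-2·δc/c)² = (-2×0.0170)² = 0.00116;  (-2·δz/z)² = (-2×0.0130)² = 0.000676
δQ/Q = √(0.00958) = 0.0979
Q = 1.5e-08, so δQ = 0.0979 × 1.5e-08 = 1.47e-09.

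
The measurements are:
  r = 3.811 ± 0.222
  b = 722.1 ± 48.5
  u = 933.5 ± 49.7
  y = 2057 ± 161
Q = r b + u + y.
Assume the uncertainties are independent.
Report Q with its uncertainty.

5742 ± 297

Let p = r·b = 2752. δp/p = √((1·δr/r)² + (1·δb/b)²) = √(0.00339 + 0.00451) = 0.0889, so δp = 245.
Q = p + u + y: δQ = √(δp² + δu² + δy²) = √(59900 + 2470 + 25900) = 297
Q = 5742.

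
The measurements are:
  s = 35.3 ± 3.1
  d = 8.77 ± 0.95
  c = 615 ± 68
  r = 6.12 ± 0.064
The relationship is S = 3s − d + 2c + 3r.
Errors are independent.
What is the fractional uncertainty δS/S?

0.101

Absolute uncertainties add in quadrature for a linear combination:
  (3·δs)² = 86.5;  (δd)² = 0.902;  (2·δc)² = 18500;  (3·δr)² = 0.0369
δS = √(18600) = 136
S = 1350, so δS/S = 136/1350 = 0.101.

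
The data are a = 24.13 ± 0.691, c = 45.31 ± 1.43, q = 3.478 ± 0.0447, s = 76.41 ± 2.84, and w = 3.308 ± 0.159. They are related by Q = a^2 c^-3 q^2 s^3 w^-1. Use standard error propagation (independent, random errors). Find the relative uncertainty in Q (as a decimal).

0.166

For a monomial Q ∝ a^2, c^-3, q^2, s^3, w^-1, fractional errors add in quadrature:
  (2·δa/a)² = (2×0.0286)² = 0.00328;  (-3·δc/c)² = (-3×0.0316)² = 0.00896;  (2·δq/q)² = (2×0.0129)² = 0.000661;  (3·δs/s)² = (3×0.0372)² = 0.0124;  (-1·δw/w)² = (-1×0.0481)² = 0.00231
δQ/Q = √(0.0276) = 0.166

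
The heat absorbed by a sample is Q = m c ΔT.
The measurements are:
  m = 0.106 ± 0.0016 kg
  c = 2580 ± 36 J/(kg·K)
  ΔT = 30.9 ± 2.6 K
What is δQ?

732 J

Each factor contributes (exponent × relative error)² to (δQ/Q)²:
  (1·δm/m)² = (1×0.0151)² = 0.000228;  (1·δc/c)² = (1×0.0140)² = 0.000195;  (1·δΔT/ΔT)² = (1×0.0841)² = 0.00708
δQ/Q = √(0.00750) = 0.0866
Q = 8450 J, so δQ = 0.0866 × 8450 = 732 J.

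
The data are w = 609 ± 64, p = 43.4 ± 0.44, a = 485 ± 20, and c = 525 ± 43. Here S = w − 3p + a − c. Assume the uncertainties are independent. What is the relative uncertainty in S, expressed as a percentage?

18.2%

Each term contributes (cᵢ δxᵢ)² to (δS)²:
  (δw)² = 4100;  (3·δp)² = 1.74;  (δa)² = 400;  (δc)² = 1850
δS = √(6350) = 79.7
S = 439, so δS/S = 79.7/439 = 0.182.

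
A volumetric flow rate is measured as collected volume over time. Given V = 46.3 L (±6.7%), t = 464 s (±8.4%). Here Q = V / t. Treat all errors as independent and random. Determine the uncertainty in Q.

Products/powers → add relative errors in quadrature, weighted by exponent:
  (1·δV/V)² = (1×0.0670)² = 0.00449;  (-1·δt/t)² = (-1×0.0840)² = 0.00706
δQ/Q = √(0.0115) = 0.107
Q = 0.0998 L/s, so δQ = 0.107 × 0.0998 = 0.0107 L/s.

0.0107 L/s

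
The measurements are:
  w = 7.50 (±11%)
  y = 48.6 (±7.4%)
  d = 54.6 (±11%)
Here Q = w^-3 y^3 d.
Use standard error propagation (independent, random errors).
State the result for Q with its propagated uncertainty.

14900 ± 6130

For a monomial Q ∝ w^-3, y^3, d, fractional errors add in quadrature:
  (-3·δw/w)² = (-3×0.110)² = 0.109;  (3·δy/y)² = (3×0.0740)² = 0.0493;  (1·δd/d)² = (1×0.110)² = 0.0121
δQ/Q = √(0.170) = 0.413
Q = 14900, so δQ = 0.413 × 14900 = 6130.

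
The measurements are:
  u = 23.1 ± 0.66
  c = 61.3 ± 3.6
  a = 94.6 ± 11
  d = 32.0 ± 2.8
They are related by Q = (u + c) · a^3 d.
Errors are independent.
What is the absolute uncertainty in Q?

8.28e+08

Let w = u + c = 84.4. δw = √(δu² + δc²) = √(0.436 + 13.0) = 3.66, so δw/w = 0.0434.
Q is then a monomial in w, a, d:
δQ/Q = √((δw/w)² + (3·δa/a)² + (1·δd/d)²) = √(0.00188 + 0.122 + 0.00766) = 0.362
Q = 2.29e+09, so δQ = 0.362 × 2.29e+09 = 8.28e+08.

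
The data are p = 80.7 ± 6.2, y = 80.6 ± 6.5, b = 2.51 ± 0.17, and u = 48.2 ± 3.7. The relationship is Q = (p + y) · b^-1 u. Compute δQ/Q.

0.117

Let w = p + y = 161. δw = √(δp² + δy²) = √(38.4 + 42.2) = 8.98, so δw/w = 0.0557.
Q is then a monomial in w, b, u:
δQ/Q = √((δw/w)² + (-1·δb/b)² + (1·δu/u)²) = √(0.00310 + 0.00459 + 0.00589) = 0.117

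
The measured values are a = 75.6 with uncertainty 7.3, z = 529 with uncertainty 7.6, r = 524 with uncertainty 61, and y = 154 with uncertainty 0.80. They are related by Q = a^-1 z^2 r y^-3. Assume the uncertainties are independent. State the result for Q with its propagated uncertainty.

Since Q is a product/quotient, work with relative uncertainties:
  (-1·δa/a)² = (-1×0.0966)² = 0.00932;  (2·δz/z)² = (2×0.0144)² = 0.000826;  (1·δr/r)² = (1×0.116)² = 0.0136;  (-3·δy/y)² = (-3×0.00519)² = 0.000243
δQ/Q = √(0.0239) = 0.155
Q = 0.531, so δQ = 0.155 × 0.531 = 0.0822.

0.531 ± 0.0822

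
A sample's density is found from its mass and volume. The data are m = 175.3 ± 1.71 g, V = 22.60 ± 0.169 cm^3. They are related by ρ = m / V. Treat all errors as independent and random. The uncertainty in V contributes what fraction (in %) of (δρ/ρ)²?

37.0%

(δρ/ρ)² = (1·δm/m)² + (-1·δV/V)²
  m term: (1×0.00975)² = 9.52e-05
  V term: (-1×0.00748)² = 5.59e-05
Total = 0.000151. Share from V = 5.59e-05/0.000151 = 0.370.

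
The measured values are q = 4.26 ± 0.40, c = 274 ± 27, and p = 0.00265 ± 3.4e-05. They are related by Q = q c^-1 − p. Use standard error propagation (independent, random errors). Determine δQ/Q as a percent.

16.4%

Let w = q·c^-1 = 0.0155. δw/w = √((1·δq/q)² + (-1·δc/c)²) = √(0.00882 + 0.00971) = 0.136, so δw = 0.00212.
Q = w − p: δQ = √(δw² + δp²) = √(4.48e-06 + 1.16e-09) = 0.00212
Q = 0.0129, so δQ/Q = 0.00212/0.0129 = 0.164.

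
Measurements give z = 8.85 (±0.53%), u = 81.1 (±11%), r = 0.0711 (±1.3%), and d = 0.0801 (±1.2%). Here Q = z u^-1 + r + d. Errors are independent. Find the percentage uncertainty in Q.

4.64%

Let p = z·u^-1 = 0.109. δp/p = √((1·δz/z)² + (-1·δu/u)²) = √(2.81e-05 + 0.0121) = 0.110, so δp = 0.0120.
Q = p + r + d: δQ = √(δp² + δr² + δd²) = √(0.000144 + 8.54e-07 + 9.24e-07) = 0.0121
Q = 0.260, so δQ/Q = 0.0121/0.260 = 0.0464.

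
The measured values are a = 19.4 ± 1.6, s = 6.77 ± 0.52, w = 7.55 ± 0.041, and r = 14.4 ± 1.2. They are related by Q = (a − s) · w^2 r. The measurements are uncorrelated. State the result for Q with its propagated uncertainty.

Let u = a − s = 12.6. δu = √(δa² + δs²) = √(2.56 + 0.270) = 1.68, so δu/u = 0.133.
Q is then a monomial in u, w, r:
δQ/Q = √((δu/u)² + (2·δw/w)² + (1·δr/r)²) = √(0.0177 + 0.000118 + 0.00694) = 0.157
Q = 10400, so δQ = 0.157 × 10400 = 1630.

10400 ± 1630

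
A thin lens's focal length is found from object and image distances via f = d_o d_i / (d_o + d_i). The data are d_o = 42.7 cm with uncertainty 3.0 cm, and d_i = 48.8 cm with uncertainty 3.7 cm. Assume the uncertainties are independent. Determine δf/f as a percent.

∂f/∂d_o = (d_i/(d_o+d_i))² = 0.284;  ∂f/∂d_i = (d_o/(d_o+d_i))² = 0.218
δf = √((∂f/∂d_o · δd_o)² + (∂f/∂d_i · δd_i)²) = √(0.728 + 0.649) = 1.17 cm
f = 22.8 cm, so δf/f = 1.17/22.8 = 0.0515.

5.15%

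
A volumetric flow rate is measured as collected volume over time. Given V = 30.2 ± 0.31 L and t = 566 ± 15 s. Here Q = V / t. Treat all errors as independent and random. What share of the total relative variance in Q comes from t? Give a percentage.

87.0%

(δQ/Q)² = (1·δV/V)² + (-1·δt/t)²
  V term: (1×0.0103)² = 0.000105
  t term: (-1×0.0265)² = 0.000702
Total = 0.000808. Share from t = 0.000702/0.000808 = 0.870.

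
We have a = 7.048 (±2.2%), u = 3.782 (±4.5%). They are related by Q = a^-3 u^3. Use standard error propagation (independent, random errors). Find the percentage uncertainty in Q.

Relative error in a monomial: (δQ/Q)² = Σ (nᵢ · δxᵢ/xᵢ)².
  (-3·δa/a)² = (-3×0.0220)² = 0.00436;  (3·δu/u)² = (3×0.0450)² = 0.0182
δQ/Q = √(0.0226) = 0.150

15.0%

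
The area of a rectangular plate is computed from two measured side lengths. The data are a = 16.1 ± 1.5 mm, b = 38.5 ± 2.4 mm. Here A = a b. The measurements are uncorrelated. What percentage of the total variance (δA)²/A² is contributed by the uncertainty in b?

30.9%

(δA/A)² = (1·δa/a)² + (1·δb/b)²
  a term: (1×0.0932)² = 0.00868
  b term: (1×0.0623)² = 0.00389
Total = 0.0126. Share from b = 0.00389/0.0126 = 0.309.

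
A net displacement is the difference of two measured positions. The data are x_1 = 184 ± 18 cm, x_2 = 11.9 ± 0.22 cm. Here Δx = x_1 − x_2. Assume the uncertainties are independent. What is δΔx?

18.0 cm

For a sum/difference, combine absolute errors in quadrature:
  (δx_1)² = 324;  (δx_2)² = 0.0484
δΔx = √(324) = 18.0 cm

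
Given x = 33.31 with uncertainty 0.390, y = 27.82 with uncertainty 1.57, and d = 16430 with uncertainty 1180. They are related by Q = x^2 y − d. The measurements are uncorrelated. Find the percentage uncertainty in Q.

Let p = x^2·y = 30870. δp/p = √((2·δx/x)² + (1·δy/y)²) = √(0.000548 + 0.00318) = 0.0611, so δp = 1890.
Q = p − d: δQ = √(δp² + δd²) = √(3.56e+06 + 1.39e+06) = 2220
Q = 14440, so δQ/Q = 2220/14440 = 0.154.

15.4%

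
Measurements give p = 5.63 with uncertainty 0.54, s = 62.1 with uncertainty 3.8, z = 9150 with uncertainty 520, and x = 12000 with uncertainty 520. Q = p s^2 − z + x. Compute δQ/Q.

0.141

Let w = p·s^2 = 21700. δw/w = √((1·δp/p)² + (2·δs/s)²) = √(0.00920 + 0.0150) = 0.155, so δw = 3380.
Q = w − z + x: δQ = √(δw² + δz² + δx²) = √(1.14e+07 + 2.7e+05 + 2.7e+05) = 3460
Q = 24600, so δQ/Q = 3460/24600 = 0.141.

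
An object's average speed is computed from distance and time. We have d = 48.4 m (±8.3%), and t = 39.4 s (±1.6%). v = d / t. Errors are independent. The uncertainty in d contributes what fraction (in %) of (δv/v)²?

96.4%

(δv/v)² = (1·δd/d)² + (-1·δt/t)²
  d term: (1×0.0830)² = 0.00689
  t term: (-1×0.0160)² = 0.000256
Total = 0.00715. Share from d = 0.00689/0.00715 = 0.964.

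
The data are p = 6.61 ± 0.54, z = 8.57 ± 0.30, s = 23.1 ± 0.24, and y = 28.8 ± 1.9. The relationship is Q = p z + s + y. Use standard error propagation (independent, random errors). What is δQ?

5.39

Let w = p·z = 56.6. δw/w = √((1·δp/p)² + (1·δz/z)²) = √(0.00667 + 0.00123) = 0.0889, so δw = 5.03.
Q = w + s + y: δQ = √(δw² + δs² + δy²) = √(25.3 + 0.0576 + 3.61) = 5.39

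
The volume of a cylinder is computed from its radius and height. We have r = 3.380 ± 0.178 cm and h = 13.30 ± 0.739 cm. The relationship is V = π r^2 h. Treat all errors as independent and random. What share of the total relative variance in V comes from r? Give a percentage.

78.2%

(δV/V)² = (2·δr/r)² + (1·δh/h)²
  r term: (2×0.0527)² = 0.0111
  h term: (1×0.0556)² = 0.00309
Total = 0.0142. Share from r = 0.0111/0.0142 = 0.782.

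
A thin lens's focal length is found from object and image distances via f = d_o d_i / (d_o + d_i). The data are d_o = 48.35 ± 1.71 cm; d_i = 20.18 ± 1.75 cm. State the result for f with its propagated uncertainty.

∂f/∂d_o = (d_i/(d_o+d_i))² = 0.0867;  ∂f/∂d_i = (d_o/(d_o+d_i))² = 0.498
δf = √((∂f/∂d_o · δd_o)² + (∂f/∂d_i · δd_i)²) = √(0.0220 + 0.759) = 0.884 cm
f = 14.24 cm.

14.24 ± 0.884 cm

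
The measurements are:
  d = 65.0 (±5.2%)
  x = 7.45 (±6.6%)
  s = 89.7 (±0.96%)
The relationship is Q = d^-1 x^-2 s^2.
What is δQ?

For a monomial Q ∝ d^-1, x^-2, s^2, fractional errors add in quadrature:
  (-1·δd/d)² = (-1×0.0520)² = 0.00270;  (-2·δx/x)² = (-2×0.0660)² = 0.0174;  (2·δs/s)² = (2×0.00960)² = 0.000369
δQ/Q = √(0.0205) = 0.143
Q = 2.23, so δQ = 0.143 × 2.23 = 0.319.

0.319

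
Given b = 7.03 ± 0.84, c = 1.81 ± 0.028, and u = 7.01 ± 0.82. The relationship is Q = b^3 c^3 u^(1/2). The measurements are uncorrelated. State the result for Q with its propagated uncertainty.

5450 ± 2000

Each factor contributes (exponent × relative error)² to (δQ/Q)²:
  (3·δb/b)² = (3×0.119)² = 0.128;  (3·δc/c)² = (3×0.0155)² = 0.00215;  (½·δu/u)² = (0.5×0.117)² = 0.00342
δQ/Q = √(0.134) = 0.366
Q = 5450, so δQ = 0.366 × 5450 = 2000.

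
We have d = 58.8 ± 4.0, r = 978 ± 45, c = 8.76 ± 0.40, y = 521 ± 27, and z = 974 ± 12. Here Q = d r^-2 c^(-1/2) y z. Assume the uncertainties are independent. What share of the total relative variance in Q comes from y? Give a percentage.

(δQ/Q)² = (1·δd/d)² + (-2·δr/r)² + (−½·δc/c)² + (1·δy/y)² + (1·δz/z)²
  d term: (1×0.0680)² = 0.00463
  r term: (-2×0.0460)² = 0.00847
  c term: (-0.5×0.0457)² = 0.000521
  y term: (1×0.0518)² = 0.00269
  z term: (1×0.0123)² = 0.000152
Total = 0.0165. Share from y = 0.00269/0.0165 = 0.163.

16.3%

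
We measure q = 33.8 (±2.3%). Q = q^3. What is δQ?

2660

Q ∝ q^3, so δQ/Q = |3| · δq/q = 3 × 0.0230 = 0.0690.
Q = 38600, so δQ = 0.0690 × 38600 = 2660.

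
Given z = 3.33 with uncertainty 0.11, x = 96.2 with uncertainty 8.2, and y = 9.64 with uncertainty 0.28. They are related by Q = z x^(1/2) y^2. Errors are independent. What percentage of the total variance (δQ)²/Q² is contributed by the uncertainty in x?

28.9%

(δQ/Q)² = (1·δz/z)² + (½·δx/x)² + (2·δy/y)²
  z term: (1×0.0330)² = 0.00109
  x term: (0.5×0.0852)² = 0.00182
  y term: (2×0.0290)² = 0.00337
Total = 0.00628. Share from x = 0.00182/0.00628 = 0.289.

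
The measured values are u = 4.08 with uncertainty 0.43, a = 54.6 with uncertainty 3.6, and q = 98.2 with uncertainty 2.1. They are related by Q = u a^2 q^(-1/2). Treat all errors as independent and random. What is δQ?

Relative error in a monomial: (δQ/Q)² = Σ (nᵢ · δxᵢ/xᵢ)².
  (1·δu/u)² = (1×0.105)² = 0.0111;  (2·δa/a)² = (2×0.0659)² = 0.0174;  (−½·δq/q)² = (-0.5×0.0214)² = 0.000114
δQ/Q = √(0.0286) = 0.169
Q = 1230, so δQ = 0.169 × 1230 = 208.

208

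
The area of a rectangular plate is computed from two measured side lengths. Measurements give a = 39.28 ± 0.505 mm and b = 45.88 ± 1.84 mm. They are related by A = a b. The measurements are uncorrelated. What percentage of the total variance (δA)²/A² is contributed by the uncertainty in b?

(δA/A)² = (1·δa/a)² + (1·δb/b)²
  a term: (1×0.0129)² = 0.000165
  b term: (1×0.0401)² = 0.00161
Total = 0.00177. Share from b = 0.00161/0.00177 = 0.907.

90.7%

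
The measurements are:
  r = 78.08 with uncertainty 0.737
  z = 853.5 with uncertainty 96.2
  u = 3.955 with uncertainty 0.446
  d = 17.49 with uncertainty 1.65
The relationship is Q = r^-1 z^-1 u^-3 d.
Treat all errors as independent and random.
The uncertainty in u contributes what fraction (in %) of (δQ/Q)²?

(δQ/Q)² = (-1·δr/r)² + (-1·δz/z)² + (-3·δu/u)² + (1·δd/d)²
  r term: (-1×0.00944)² = 8.91e-05
  z term: (-1×0.113)² = 0.0127
  u term: (-3×0.113)² = 0.114
  d term: (1×0.0943)² = 0.00890
Total = 0.136. Share from u = 0.114/0.136 = 0.841.

84.1%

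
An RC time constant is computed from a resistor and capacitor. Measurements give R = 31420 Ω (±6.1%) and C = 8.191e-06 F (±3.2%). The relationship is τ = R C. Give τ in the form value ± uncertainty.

0.2574 ± 0.0177 s

Since τ is a product/quotient, work with relative uncertainties:
  (1·δR/R)² = (1×0.0610)² = 0.00372;  (1·δC/C)² = (1×0.0320)² = 0.00102
δτ/τ = √(0.00475) = 0.0689
τ = 0.2574 s, so δτ = 0.0689 × 0.2574 = 0.0177 s.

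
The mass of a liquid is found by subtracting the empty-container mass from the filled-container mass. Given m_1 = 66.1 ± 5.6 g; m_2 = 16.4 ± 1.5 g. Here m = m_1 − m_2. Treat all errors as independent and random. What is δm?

Absolute uncertainties add in quadrature for a linear combination:
  (δm_1)² = 31.4;  (δm_2)² = 2.25
δm = √(33.6) = 5.80 g

5.80 g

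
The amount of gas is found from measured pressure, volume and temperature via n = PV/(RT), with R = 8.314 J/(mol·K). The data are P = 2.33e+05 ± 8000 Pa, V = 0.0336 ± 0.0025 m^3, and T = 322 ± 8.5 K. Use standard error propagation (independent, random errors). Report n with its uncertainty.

Since n is a product/quotient, work with relative uncertainties:
  (1·δP/P)² = (1×0.0343)² = 0.00118;  (1·δV/V)² = (1×0.0744)² = 0.00554;  (-1·δT/T)² = (-1×0.0264)² = 0.000697
δn/n = √(0.00741) = 0.0861
n = 2.92 mol, so δn = 0.0861 × 2.92 = 0.252 mol.

2.92 ± 0.252 mol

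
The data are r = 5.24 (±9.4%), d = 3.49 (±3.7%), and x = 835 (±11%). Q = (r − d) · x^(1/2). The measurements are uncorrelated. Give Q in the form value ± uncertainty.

Let u = r − d = 1.75. δu = √(δr² + δd²) = √(0.243 + 0.0167) = 0.509, so δu/u = 0.291.
Q is then a monomial in u, x:
δQ/Q = √((δu/u)² + (½·δx/x)²) = √(0.0847 + 0.00302) = 0.296
Q = 50.6, so δQ = 0.296 × 50.6 = 15.0.

50.6 ± 15.0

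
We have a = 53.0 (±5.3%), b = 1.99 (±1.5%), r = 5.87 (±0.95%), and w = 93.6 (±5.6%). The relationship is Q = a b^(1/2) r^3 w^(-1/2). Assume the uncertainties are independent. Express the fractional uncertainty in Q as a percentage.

6.68%

For a monomial Q ∝ a, b^(1/2), r^3, w^(-1/2), fractional errors add in quadrature:
  (1·δa/a)² = (1×0.0530)² = 0.00281;  (½·δb/b)² = (0.5×0.0150)² = 5.62e-05;  (3·δr/r)² = (3×0.00950)² = 0.000812;  (−½·δw/w)² = (-0.5×0.0560)² = 0.000784
δQ/Q = √(0.00446) = 0.0668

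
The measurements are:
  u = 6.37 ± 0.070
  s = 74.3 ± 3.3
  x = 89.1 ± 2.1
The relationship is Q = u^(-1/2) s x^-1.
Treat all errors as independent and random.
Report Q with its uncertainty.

0.330 ± 0.0167

Each factor contributes (exponent × relative error)² to (δQ/Q)²:
  (−½·δu/u)² = (-0.5×0.0110)² = 3.02e-05;  (1·δs/s)² = (1×0.0444)² = 0.00197;  (-1·δx/x)² = (-1×0.0236)² = 0.000555
δQ/Q = √(0.00256) = 0.0506
Q = 0.330, so δQ = 0.0506 × 0.330 = 0.0167.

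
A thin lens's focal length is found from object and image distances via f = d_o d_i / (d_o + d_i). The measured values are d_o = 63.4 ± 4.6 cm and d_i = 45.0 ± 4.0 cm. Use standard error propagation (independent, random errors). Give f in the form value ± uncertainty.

∂f/∂d_o = (d_i/(d_o+d_i))² = 0.172;  ∂f/∂d_i = (d_o/(d_o+d_i))² = 0.342
δf = √((∂f/∂d_o · δd_o)² + (∂f/∂d_i · δd_i)²) = √(0.628 + 1.87) = 1.58 cm
f = 26.3 cm.

26.3 ± 1.58 cm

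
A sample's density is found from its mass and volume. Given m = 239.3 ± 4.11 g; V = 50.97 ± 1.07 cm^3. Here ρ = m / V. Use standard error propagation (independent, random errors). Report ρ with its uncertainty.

4.695 ± 0.127 g/cm^3

Relative error in a monomial: (δρ/ρ)² = Σ (nᵢ · δxᵢ/xᵢ)².
  (1·δm/m)² = (1×0.0172)² = 0.000295;  (-1·δV/V)² = (-1×0.0210)² = 0.000441
δρ/ρ = √(0.000736) = 0.0271
ρ = 4.695 g/cm^3, so δρ = 0.0271 × 4.695 = 0.127 g/cm^3.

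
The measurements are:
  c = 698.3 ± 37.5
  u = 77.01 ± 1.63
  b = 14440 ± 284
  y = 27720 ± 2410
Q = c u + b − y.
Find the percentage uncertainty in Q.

Let p = c·u = 53780. δp/p = √((1·δc/c)² + (1·δu/u)²) = √(0.00288 + 0.000448) = 0.0577, so δp = 3100.
Q = p + b − y: δQ = √(δp² + δb² + δy²) = √(9.64e+06 + 80700 + 5.81e+06) = 3940
Q = 40500, so δQ/Q = 3940/40500 = 0.0973.

9.73%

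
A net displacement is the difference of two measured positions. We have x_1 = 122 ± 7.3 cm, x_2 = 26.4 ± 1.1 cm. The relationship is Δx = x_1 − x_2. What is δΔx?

7.38 cm

Each term contributes (cᵢ δxᵢ)² to (δΔx)²:
  (δx_1)² = 53.3;  (δx_2)² = 1.21
δΔx = √(54.5) = 7.38 cm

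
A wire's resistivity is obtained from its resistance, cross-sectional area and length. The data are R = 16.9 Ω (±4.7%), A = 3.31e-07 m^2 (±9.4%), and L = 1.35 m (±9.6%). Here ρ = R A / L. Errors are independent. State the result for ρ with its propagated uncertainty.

(4.14 ± 0.590) × 10^-6 Ω·m

Each factor contributes (exponent × relative error)² to (δρ/ρ)²:
  (1·δR/R)² = (1×0.0470)² = 0.00221;  (1·δA/A)² = (1×0.0940)² = 0.00884;  (-1·δL/L)² = (-1×0.0960)² = 0.00922
δρ/ρ = √(0.0203) = 0.142
ρ = 4.14e-06 Ω·m, so δρ = 0.142 × 4.14e-06 = 5.9e-07 Ω·m.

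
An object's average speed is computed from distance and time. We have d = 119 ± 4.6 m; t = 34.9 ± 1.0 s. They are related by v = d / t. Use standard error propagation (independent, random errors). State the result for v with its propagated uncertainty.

For a monomial v ∝ d, t^-1, fractional errors add in quadrature:
  (1·δd/d)² = (1×0.0387)² = 0.00149;  (-1·δt/t)² = (-1×0.0287)² = 0.000821
δv/v = √(0.00232) = 0.0481
v = 3.41 m/s, so δv = 0.0481 × 3.41 = 0.164 m/s.

3.41 ± 0.164 m/s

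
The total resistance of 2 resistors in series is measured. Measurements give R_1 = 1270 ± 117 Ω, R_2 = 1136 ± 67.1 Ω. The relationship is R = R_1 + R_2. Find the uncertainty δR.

135 Ω

Sums and differences: (δR)² = Σ (cᵢ δxᵢ)².
  (δR_1)² = 13700;  (δR_2)² = 4500
δR = √(18200) = 135 Ω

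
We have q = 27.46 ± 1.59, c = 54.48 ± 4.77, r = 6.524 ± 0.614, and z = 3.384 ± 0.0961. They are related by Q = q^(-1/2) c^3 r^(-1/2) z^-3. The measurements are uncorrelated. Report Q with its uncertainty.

311.8 ± 87.8

Each factor contributes (exponent × relative error)² to (δQ/Q)²:
  (−½·δq/q)² = (-0.5×0.0579)² = 0.000838;  (3·δc/c)² = (3×0.0876)² = 0.0690;  (−½·δr/r)² = (-0.5×0.0941)² = 0.00221;  (-3·δz/z)² = (-3×0.0284)² = 0.00726
δQ/Q = √(0.0793) = 0.282
Q = 311.8, so δQ = 0.282 × 311.8 = 87.8.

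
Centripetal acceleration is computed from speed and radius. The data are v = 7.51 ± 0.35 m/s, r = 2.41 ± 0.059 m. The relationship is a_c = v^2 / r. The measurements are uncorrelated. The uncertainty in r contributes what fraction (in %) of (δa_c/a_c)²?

(δa_c/a_c)² = (2·δv/v)² + (-1·δr/r)²
  v term: (2×0.0466)² = 0.00869
  r term: (-1×0.0245)² = 0.000599
Total = 0.00929. Share from r = 0.000599/0.00929 = 0.0645.

6.45%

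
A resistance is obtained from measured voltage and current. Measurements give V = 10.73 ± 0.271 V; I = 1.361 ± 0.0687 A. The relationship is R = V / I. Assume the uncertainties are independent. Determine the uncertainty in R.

0.445 Ω

Each factor contributes (exponent × relative error)² to (δR/R)²:
  (1·δV/V)² = (1×0.0253)² = 0.000638;  (-1·δI/I)² = (-1×0.0505)² = 0.00255
δR/R = √(0.00319) = 0.0564
R = 7.884 Ω, so δR = 0.0564 × 7.884 = 0.445 Ω.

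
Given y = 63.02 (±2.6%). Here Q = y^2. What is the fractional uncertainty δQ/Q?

0.0520

Products/powers → add relative errors in quadrature, weighted by exponent:
  (2·δy/y)² = (2×0.0260)² = 0.00270
δQ/Q = √(0.00270) = 0.0520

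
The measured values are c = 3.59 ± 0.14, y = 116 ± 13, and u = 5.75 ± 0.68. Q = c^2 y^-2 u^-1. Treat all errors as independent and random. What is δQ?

4.42e-05

Since Q is a product/quotient, work with relative uncertainties:
  (2·δc/c)² = (2×0.0390)² = 0.00608;  (-2·δy/y)² = (-2×0.112)² = 0.0502;  (-1·δu/u)² = (-1×0.118)² = 0.0140
δQ/Q = √(0.0703) = 0.265
Q = 0.000167, so δQ = 0.265 × 0.000167 = 4.42e-05.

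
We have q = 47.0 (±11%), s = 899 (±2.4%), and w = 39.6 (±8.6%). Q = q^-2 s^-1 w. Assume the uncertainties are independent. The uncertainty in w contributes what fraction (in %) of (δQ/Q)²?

(δQ/Q)² = (-2·δq/q)² + (-1·δs/s)² + (1·δw/w)²
  q term: (-2×0.110)² = 0.0484
  s term: (-1×0.0240)² = 0.000576
  w term: (1×0.0860)² = 0.00740
Total = 0.0564. Share from w = 0.00740/0.0564 = 0.131.

13.1%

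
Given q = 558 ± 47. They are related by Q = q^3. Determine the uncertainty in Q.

4.39e+07

Relative error in a monomial: (δQ/Q)² = Σ (nᵢ · δxᵢ/xᵢ)².
  (3·δq/q)² = (3×0.0842)² = 0.0639
δQ/Q = √(0.0639) = 0.253
Q = 1.74e+08, so δQ = 0.253 × 1.74e+08 = 4.39e+07.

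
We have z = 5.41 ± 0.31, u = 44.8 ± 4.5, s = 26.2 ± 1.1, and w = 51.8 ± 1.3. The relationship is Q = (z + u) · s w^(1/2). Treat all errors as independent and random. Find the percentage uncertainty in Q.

Let h = z + u = 50.2. δh = √(δz² + δu²) = √(0.0961 + 20.2) = 4.51, so δh/h = 0.0898.
Q is then a monomial in h, s, w:
δQ/Q = √((δh/h)² + (1·δs/s)² + (½·δw/w)²) = √(0.00807 + 0.00176 + 0.000157) = 0.1000

10.00%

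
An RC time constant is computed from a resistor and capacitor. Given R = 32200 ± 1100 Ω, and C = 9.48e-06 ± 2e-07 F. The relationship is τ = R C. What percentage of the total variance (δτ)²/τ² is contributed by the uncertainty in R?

(δτ/τ)² = (1·δR/R)² + (1·δC/C)²
  R term: (1×0.0342)² = 0.00117
  C term: (1×0.0211)² = 0.000445
Total = 0.00161. Share from R = 0.00117/0.00161 = 0.724.

72.4%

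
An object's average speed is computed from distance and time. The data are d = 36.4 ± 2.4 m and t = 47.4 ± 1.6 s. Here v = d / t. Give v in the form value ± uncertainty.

0.768 ± 0.0569 m/s

Each factor contributes (exponent × relative error)² to (δv/v)²:
  (1·δd/d)² = (1×0.0659)² = 0.00435;  (-1·δt/t)² = (-1×0.0338)² = 0.00114
δv/v = √(0.00549) = 0.0741
v = 0.768 m/s, so δv = 0.0741 × 0.768 = 0.0569 m/s.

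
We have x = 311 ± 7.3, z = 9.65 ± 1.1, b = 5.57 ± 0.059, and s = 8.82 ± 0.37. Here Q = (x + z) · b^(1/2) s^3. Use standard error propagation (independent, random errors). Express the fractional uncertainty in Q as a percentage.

12.8%

Let u = x + z = 321. δu = √(δx² + δz²) = √(53.3 + 1.21) = 7.38, so δu/u = 0.0230.
Q is then a monomial in u, b, s:
δQ/Q = √((δu/u)² + (½·δb/b)² + (3·δs/s)²) = √(0.000530 + 2.81e-05 + 0.0158) = 0.128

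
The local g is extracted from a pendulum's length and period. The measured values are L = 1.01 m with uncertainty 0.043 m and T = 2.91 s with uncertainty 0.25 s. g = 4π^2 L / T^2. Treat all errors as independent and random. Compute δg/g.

Relative error in a monomial: (δg/g)² = Σ (nᵢ · δxᵢ/xᵢ)².
  (1·δL/L)² = (1×0.0426)² = 0.00181;  (-2·δT/T)² = (-2×0.0859)² = 0.0295
δg/g = √(0.0313) = 0.177

0.177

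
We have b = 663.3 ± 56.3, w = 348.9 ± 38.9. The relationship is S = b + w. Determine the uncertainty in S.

68.4

Absolute uncertainties add in quadrature for a linear combination:
  (δb)² = 3170;  (δw)² = 1510
δS = √(4680) = 68.4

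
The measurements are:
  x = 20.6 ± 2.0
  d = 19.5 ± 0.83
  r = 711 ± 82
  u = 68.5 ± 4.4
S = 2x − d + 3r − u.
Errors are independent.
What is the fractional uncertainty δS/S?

0.118

Each term contributes (cᵢ δxᵢ)² to (δS)²:
  (2·δx)² = 16.0;  (δd)² = 0.689;  (3·δr)² = 60500;  (δu)² = 19.4
δS = √(60600) = 246
S = 2090, so δS/S = 246/2090 = 0.118.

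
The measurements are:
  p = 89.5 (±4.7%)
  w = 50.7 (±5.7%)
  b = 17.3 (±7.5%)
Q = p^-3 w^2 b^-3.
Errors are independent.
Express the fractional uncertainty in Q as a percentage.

28.9%

For a monomial Q ∝ p^-3, w^2, b^-3, fractional errors add in quadrature:
  (-3·δp/p)² = (-3×0.0470)² = 0.0199;  (2·δw/w)² = (2×0.0570)² = 0.0130;  (-3·δb/b)² = (-3×0.0750)² = 0.0506
δQ/Q = √(0.0835) = 0.289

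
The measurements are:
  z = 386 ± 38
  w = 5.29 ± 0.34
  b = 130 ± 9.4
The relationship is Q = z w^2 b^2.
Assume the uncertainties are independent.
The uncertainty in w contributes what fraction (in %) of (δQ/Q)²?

(δQ/Q)² = (1·δz/z)² + (2·δw/w)² + (2·δb/b)²
  z term: (1×0.0984)² = 0.00969
  w term: (2×0.0643)² = 0.0165
  b term: (2×0.0723)² = 0.0209
Total = 0.0471. Share from w = 0.0165/0.0471 = 0.351.

35.1%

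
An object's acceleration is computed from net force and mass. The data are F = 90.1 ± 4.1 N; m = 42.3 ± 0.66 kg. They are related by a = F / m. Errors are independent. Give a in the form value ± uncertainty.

2.13 ± 0.102 m/s^2

Relative error in a monomial: (δa/a)² = Σ (nᵢ · δxᵢ/xᵢ)².
  (1·δF/F)² = (1×0.0455)² = 0.00207;  (-1·δm/m)² = (-1×0.0156)² = 0.000243
δa/a = √(0.00231) = 0.0481
a = 2.13 m/s^2, so δa = 0.0481 × 2.13 = 0.102 m/s^2.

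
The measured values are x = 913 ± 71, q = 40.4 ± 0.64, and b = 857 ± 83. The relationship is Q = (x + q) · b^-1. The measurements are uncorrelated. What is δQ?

0.136

Let u = x + q = 953. δu = √(δx² + δq²) = √(5040 + 0.410) = 71.0, so δu/u = 0.0745.
Q is then a monomial in u, b:
δQ/Q = √((δu/u)² + (-1·δb/b)²) = √(0.00555 + 0.00938) = 0.122
Q = 1.11, so δQ = 0.122 × 1.11 = 0.136.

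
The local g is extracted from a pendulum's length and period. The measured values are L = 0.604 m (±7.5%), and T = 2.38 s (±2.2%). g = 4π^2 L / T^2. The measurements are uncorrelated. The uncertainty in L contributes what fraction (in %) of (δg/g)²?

(δg/g)² = (1·δL/L)² + (-2·δT/T)²
  L term: (1×0.0750)² = 0.00562
  T term: (-2×0.0220)² = 0.00194
Total = 0.00756. Share from L = 0.00562/0.00756 = 0.744.

74.4%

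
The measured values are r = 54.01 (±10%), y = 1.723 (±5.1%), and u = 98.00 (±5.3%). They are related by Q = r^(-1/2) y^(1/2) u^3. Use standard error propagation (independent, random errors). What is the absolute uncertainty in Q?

Q is a product of powers, so relative uncertainties combine in quadrature:
  (−½·δr/r)² = (-0.5×0.100)² = 0.00250;  (½·δy/y)² = (0.5×0.0510)² = 0.000650;  (3·δu/u)² = (3×0.0530)² = 0.0253
δQ/Q = √(0.0284) = 0.169
Q = 168100, so δQ = 0.169 × 168100 = 28300.

28300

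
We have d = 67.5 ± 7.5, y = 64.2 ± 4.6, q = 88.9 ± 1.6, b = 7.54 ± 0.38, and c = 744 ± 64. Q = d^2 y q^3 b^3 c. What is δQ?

Q is a product of powers, so relative uncertainties combine in quadrature:
  (2·δd/d)² = (2×0.111)² = 0.0494;  (1·δy/y)² = (1×0.0717)² = 0.00513;  (3·δq/q)² = (3×0.0180)² = 0.00292;  (3·δb/b)² = (3×0.0504)² = 0.0229;  (1·δc/c)² = (1×0.0860)² = 0.00740
δQ/Q = √(0.0877) = 0.296
Q = 6.55e+16, so δQ = 0.296 × 6.55e+16 = 1.94e+16.

1.94e+16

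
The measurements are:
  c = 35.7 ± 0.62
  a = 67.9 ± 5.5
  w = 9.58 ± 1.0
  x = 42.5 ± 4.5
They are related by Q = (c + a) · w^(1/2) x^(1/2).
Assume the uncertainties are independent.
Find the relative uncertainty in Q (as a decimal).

Let u = c + a = 104. δu = √(δc² + δa²) = √(0.384 + 30.2) = 5.53, so δu/u = 0.0534.
Q is then a monomial in u, w, x:
δQ/Q = √((δu/u)² + (½·δw/w)² + (½·δx/x)²) = √(0.00285 + 0.00272 + 0.00280) = 0.0915

0.0915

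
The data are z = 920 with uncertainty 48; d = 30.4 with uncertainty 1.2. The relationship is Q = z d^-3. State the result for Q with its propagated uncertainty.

0.0327 ± 0.00424

Products/powers → add relative errors in quadrature, weighted by exponent:
  (1·δz/z)² = (1×0.0522)² = 0.00272;  (-3·δd/d)² = (-3×0.0395)² = 0.0140
δQ/Q = √(0.0167) = 0.129
Q = 0.0327, so δQ = 0.129 × 0.0327 = 0.00424.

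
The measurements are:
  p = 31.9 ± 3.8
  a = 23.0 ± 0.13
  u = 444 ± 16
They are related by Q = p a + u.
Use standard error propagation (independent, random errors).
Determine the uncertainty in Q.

88.9

Let w = p·a = 734. δw/w = √((1·δp/p)² + (1·δa/a)²) = √(0.0142 + 3.19e-05) = 0.119, so δw = 87.5.
Q = w + u: δQ = √(δw² + δu²) = √(7660 + 256) = 88.9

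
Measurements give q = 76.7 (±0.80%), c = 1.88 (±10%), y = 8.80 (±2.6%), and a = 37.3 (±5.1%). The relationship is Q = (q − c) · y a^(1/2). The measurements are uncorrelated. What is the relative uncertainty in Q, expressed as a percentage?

3.74%

Let u = q − c = 74.8. δu = √(δq² + δc²) = √(0.377 + 0.0353) = 0.642, so δu/u = 0.00858.
Q is then a monomial in u, y, a:
δQ/Q = √((δu/u)² + (1·δy/y)² + (½·δa/a)²) = √(7.36e-05 + 0.000676 + 0.000650) = 0.0374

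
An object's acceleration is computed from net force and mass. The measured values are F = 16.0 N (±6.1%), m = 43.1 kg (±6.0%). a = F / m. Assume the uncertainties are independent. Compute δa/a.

Since a is a product/quotient, work with relative uncertainties:
  (1·δF/F)² = (1×0.0610)² = 0.00372;  (-1·δm/m)² = (-1×0.0600)² = 0.00360
δa/a = √(0.00732) = 0.0856

0.0856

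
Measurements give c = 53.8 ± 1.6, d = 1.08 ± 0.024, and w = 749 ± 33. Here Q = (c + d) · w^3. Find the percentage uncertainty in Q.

13.5%

Let u = c + d = 54.9. δu = √(δc² + δd²) = √(2.56 + 0.000576) = 1.60, so δu/u = 0.0292.
Q is then a monomial in u, w:
δQ/Q = √((δu/u)² + (3·δw/w)²) = √(0.000850 + 0.0175) = 0.135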